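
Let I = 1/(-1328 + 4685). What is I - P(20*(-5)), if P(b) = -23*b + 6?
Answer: -7741241/3357 ≈ -2306.0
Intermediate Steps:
I = 1/3357 ≈ 0.00029788
P(b) = 6 - 23*b
I - P(20*(-5)) = 1/3357 - (6 - 460*(-5)) = 1/3357 - (6 - 23*(-100)) = 1/3357 - (6 + 2300) = 1/3357 - 1*2306 = 1/3357 - 2306 = -7741241/3357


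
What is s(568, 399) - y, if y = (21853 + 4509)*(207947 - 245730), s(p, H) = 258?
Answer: 996035704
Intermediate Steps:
y = -996035446 (y = 26362*(-37783) = -996035446)
s(568, 399) - y = 258 - 1*(-996035446) = 258 + 996035446 = 996035704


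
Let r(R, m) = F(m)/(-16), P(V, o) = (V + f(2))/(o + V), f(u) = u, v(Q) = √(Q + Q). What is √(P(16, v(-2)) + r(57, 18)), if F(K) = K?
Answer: 3*√(-130 - 1040*I)/260 ≈ 0.24722 - 0.28004*I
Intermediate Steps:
v(Q) = √2*√Q (v(Q) = √(2*Q) = √2*√Q)
P(V, o) = (2 + V)/(V + o) (P(V, o) = (V + 2)/(o + V) = (2 + V)/(V + o))
r(R, m) = -m/16 (r(R, m) = m/(-16) = m*(-1/16) = -m/16)
√(P(16, v(-2)) + r(57, 18)) = √((2 + 16)/(16 + √2*√(-2)) - 1/16*18) = √(18/(16 + √2*(I*√2)) - 9/8) = √(18/(16 + 2*I) - 9/8) = √(((16 - 2*I)/260)*18 - 9/8) = √(9*(16 - 2*I)/130 - 9/8) = √(-9/8 + 9*(16 - 2*I)/130)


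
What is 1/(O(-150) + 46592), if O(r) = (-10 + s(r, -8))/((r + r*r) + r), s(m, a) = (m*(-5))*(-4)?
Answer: 2220/103433939 ≈ 2.1463e-5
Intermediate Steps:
s(m, a) = 20*m (s(m, a) = -5*m*(-4) = 20*m)
O(r) = (-10 + 20*r)/(r**2 + 2*r) (O(r) = (-10 + 20*r)/((r + r*r) + r) = (-10 + 20*r)/((r + r**2) + r) = (-10 + 20*r)/(r**2 + 2*r))
1/(O(-150) + 46592) = 1/(10*(-1 + 2*(-150))/(-150*(2 - 150)) + 46592) = 1/(10*(-1/150)*(-1 - 300)/(-148) + 46592) = 1/(10*(-1/150)*(-1/148)*(-301) + 46592) = 1/(-301/2220 + 46592) = 1/(103433939/2220) = 2220/103433939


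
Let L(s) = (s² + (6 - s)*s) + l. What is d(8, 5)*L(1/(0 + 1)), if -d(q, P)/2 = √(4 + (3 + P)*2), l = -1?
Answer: -20*√5 ≈ -44.721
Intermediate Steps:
L(s) = -1 + s² + s*(6 - s) (L(s) = (s² + (6 - s)*s) - 1 = (s² + s*(6 - s)) - 1 = -1 + s² + s*(6 - s))
d(q, P) = -2*√(10 + 2*P) (d(q, P) = -2*√(4 + (3 + P)*2) = -2*√(4 + (6 + 2*P)) = -2*√(10 + 2*P))
d(8, 5)*L(1/(0 + 1)) = (-2*√(10 + 2*5))*(-1 + 6/(0 + 1)) = (-2*√(10 + 10))*(-1 + 6/1) = (-4*√5)*(-1 + 6*1) = (-4*√5)*(-1 + 6) = -4*√5*5 = -20*√5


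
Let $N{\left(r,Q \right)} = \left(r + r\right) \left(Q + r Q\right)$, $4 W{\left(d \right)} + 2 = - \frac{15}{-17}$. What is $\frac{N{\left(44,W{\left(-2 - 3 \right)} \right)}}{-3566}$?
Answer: $\frac{9405}{30311} \approx 0.31028$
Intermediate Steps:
$W{\left(d \right)} = - \frac{19}{68}$ ($W{\left(d \right)} = - \frac{1}{2} + \frac{\left(-15\right) \frac{1}{-17}}{4} = - \frac{1}{2} + \frac{\left(-15\right) \left(- \frac{1}{17}\right)}{4} = - \frac{1}{2} + \frac{1}{4} \cdot \frac{15}{17} = - \frac{1}{2} + \frac{15}{68} = - \frac{19}{68}$)
$N{\left(r,Q \right)} = 2 r \left(Q + Q r\right)$
$\frac{N{\left(44,W{\left(-2 - 3 \right)} \right)}}{-3566} = \frac{2 \left(- \frac{19}{68}\right) 44 \left(1 + 44\right)}{-3566} = 2 \left(- \frac{19}{68}\right) 44 \cdot 45 \left(- \frac{1}{3566}\right) = \left(- \frac{18810}{17}\right) \left(- \frac{1}{3566}\right) = \frac{9405}{30311}$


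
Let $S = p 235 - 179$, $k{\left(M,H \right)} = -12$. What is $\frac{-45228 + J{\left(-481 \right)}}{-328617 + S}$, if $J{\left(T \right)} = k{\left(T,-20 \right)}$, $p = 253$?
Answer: $\frac{45240}{269341} \approx 0.16797$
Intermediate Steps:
$J{\left(T \right)} = -12$
$S = 59276$ ($S = 253 \cdot 235 - 179 = 59455 - 179 = 59276$)
$\frac{-45228 + J{\left(-481 \right)}}{-328617 + S} = \frac{-45228 - 12}{-328617 + 59276} = - \frac{45240}{-269341} = \left(-45240\right) \left(- \frac{1}{269341}\right) = \frac{45240}{269341}$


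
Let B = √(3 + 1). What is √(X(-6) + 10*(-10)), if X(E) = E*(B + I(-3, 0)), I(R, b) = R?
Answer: I*√94 ≈ 9.6954*I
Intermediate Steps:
B = 2 (B = √4 = 2)
X(E) = -E (X(E) = E*(2 - 3) = E*(-1) = -E)
√(X(-6) + 10*(-10)) = √(-1*(-6) + 10*(-10)) = √(6 - 100) = √(-94) = I*√94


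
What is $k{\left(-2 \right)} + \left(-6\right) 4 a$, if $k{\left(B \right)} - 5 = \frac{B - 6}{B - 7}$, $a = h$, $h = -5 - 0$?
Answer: $\frac{1133}{9} \approx 125.89$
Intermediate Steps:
$h = -5$ ($h = -5 + 0 = -5$)
$a = -5$
$k{\left(B \right)} = 5 + \frac{-6 + B}{-7 + B}$ ($k{\left(B \right)} = 5 + \frac{B - 6}{B - 7} = 5 + \frac{-6 + B}{-7 + B}$)
$k{\left(-2 \right)} + \left(-6\right) 4 a = \frac{-41 + 6 \left(-2\right)}{-7 - 2} + \left(-6\right) 4 \left(-5\right) = \frac{-41 - 12}{-9} - -120 = \left(- \frac{1}{9}\right) \left(-53\right) + 120 = \frac{53}{9} + 120 = \frac{1133}{9}$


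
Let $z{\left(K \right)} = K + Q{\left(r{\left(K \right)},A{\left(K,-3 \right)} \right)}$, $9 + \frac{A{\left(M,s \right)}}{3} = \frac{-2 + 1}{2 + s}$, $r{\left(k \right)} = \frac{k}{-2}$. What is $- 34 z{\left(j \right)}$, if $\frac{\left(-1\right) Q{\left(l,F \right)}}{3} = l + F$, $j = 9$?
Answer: $-3213$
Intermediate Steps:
$r{\left(k \right)} = - \frac{k}{2}$ ($r{\left(k \right)} = k \left(- \frac{1}{2}\right) = - \frac{k}{2}$)
$A{\left(M,s \right)} = -27 - \frac{3}{2 + s}$ ($A{\left(M,s \right)} = -27 + 3 \frac{-2 + 1}{2 + s} = -27 + 3 \left(- \frac{1}{2 + s}\right) = -27 - \frac{3}{2 + s}$)
$Q{\left(l,F \right)} = - 3 F - 3 l$ ($Q{\left(l,F \right)} = - 3 \left(l + F\right) = - 3 \left(F + l\right) = - 3 F - 3 l$)
$z{\left(K \right)} = 72 + \frac{5 K}{2}$ ($z{\left(K \right)} = K - \left(3 \left(- \frac{1}{2}\right) K + 3 \cdot 3 \frac{1}{2 - 3} \left(-19 - -27\right)\right) = K + \left(- 3 \frac{3 \left(-19 + 27\right)}{-1} + \frac{3 K}{2}\right) = K + \left(- 3 \cdot 3 \left(-1\right) 8 + \frac{3 K}{2}\right) = K + \left(\left(-3\right) \left(-24\right) + \frac{3 K}{2}\right) = K + \left(72 + \frac{3 K}{2}\right) = 72 + \frac{5 K}{2}$)
$- 34 z{\left(j \right)} = - 34 \left(72 + \frac{5}{2} \cdot 9\right) = - 34 \left(72 + \frac{45}{2}\right) = \left(-34\right) \frac{189}{2} = -3213$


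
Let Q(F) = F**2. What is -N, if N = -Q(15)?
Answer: 225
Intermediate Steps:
N = -225 (N = -1*15**2 = -1*225 = -225)
-N = -1*(-225) = 225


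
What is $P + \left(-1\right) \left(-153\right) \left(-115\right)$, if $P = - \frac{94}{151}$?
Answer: $- \frac{2656939}{151} \approx -17596.0$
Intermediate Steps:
$P = - \frac{94}{151}$ ($P = \left(-94\right) \frac{1}{151} = - \frac{94}{151} \approx -0.62252$)
$P + \left(-1\right) \left(-153\right) \left(-115\right) = - \frac{94}{151} + \left(-1\right) \left(-153\right) \left(-115\right) = - \frac{94}{151} + 153 \left(-115\right) = - \frac{94}{151} - 17595 = - \frac{2656939}{151}$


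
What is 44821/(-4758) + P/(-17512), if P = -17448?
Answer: -87735971/10415262 ≈ -8.4238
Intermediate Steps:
44821/(-4758) + P/(-17512) = 44821/(-4758) - 17448/(-17512) = 44821*(-1/4758) - 17448*(-1/17512) = -44821/4758 + 2181/2189 = -87735971/10415262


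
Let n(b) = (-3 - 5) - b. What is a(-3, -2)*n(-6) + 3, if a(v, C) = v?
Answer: 9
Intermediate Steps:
n(b) = -8 - b
a(-3, -2)*n(-6) + 3 = -3*(-8 - 1*(-6)) + 3 = -3*(-8 + 6) + 3 = -3*(-2) + 3 = 6 + 3 = 9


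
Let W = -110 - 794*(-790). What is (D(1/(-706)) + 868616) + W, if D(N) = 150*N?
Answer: 528005323/353 ≈ 1.4958e+6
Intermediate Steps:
W = 627150 (W = -110 + 627260 = 627150)
(D(1/(-706)) + 868616) + W = (150/(-706) + 868616) + 627150 = (150*(-1/706) + 868616) + 627150 = (-75/353 + 868616) + 627150 = 306621373/353 + 627150 = 528005323/353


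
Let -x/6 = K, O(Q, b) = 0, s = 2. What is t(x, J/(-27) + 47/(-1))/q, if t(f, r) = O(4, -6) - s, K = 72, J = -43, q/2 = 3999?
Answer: -1/3999 ≈ -0.00025006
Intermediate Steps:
q = 7998 (q = 2*3999 = 7998)
x = -432 (x = -6*72 = -432)
t(f, r) = -2 (t(f, r) = 0 - 1*2 = 0 - 2 = -2)
t(x, J/(-27) + 47/(-1))/q = -2/7998 = -2*1/7998 = -1/3999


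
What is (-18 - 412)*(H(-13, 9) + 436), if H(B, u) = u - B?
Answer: -196940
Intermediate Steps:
(-18 - 412)*(H(-13, 9) + 436) = (-18 - 412)*((9 - 1*(-13)) + 436) = -430*((9 + 13) + 436) = -430*(22 + 436) = -430*458 = -196940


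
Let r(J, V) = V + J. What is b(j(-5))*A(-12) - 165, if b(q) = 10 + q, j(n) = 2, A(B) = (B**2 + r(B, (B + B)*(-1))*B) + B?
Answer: -309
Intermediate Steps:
r(J, V) = J + V
A(B) = B (A(B) = (B**2 + (B + (B + B)*(-1))*B) + B = (B**2 + (B + (2*B)*(-1))*B) + B = (B**2 + (B - 2*B)*B) + B = (B**2 + (-B)*B) + B = (B**2 - B**2) + B = 0 + B = B)
b(j(-5))*A(-12) - 165 = (10 + 2)*(-12) - 165 = 12*(-12) - 165 = -144 - 165 = -309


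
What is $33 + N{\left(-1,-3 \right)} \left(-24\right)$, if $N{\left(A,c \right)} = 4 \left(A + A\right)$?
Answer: $225$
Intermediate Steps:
$N{\left(A,c \right)} = 8 A$ ($N{\left(A,c \right)} = 4 \cdot 2 A = 8 A$)
$33 + N{\left(-1,-3 \right)} \left(-24\right) = 33 + 8 \left(-1\right) \left(-24\right) = 33 - -192 = 33 + 192 = 225$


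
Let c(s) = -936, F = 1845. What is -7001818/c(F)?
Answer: 3500909/468 ≈ 7480.6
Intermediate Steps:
-7001818/c(F) = -7001818/(-936) = -7001818*(-1/936) = 3500909/468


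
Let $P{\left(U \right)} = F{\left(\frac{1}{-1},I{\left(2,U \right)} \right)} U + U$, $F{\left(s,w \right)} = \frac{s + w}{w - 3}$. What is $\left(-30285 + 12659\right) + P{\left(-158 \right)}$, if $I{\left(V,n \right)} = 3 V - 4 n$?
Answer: $- \frac{11393486}{635} \approx -17943.0$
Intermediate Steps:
$I{\left(V,n \right)} = - 4 n + 3 V$
$F{\left(s,w \right)} = \frac{s + w}{-3 + w}$
$P{\left(U \right)} = U + \frac{U \left(5 - 4 U\right)}{3 - 4 U}$ ($P{\left(U \right)} = \frac{\frac{1}{-1} - \left(-6 + 4 U\right)}{-3 - \left(-6 + 4 U\right)} U + U = \frac{-1 - \left(-6 + 4 U\right)}{-3 - \left(-6 + 4 U\right)} U + U = \frac{5 - 4 U}{3 - 4 U} U + U = \frac{U \left(5 - 4 U\right)}{3 - 4 U} + U = U + \frac{U \left(5 - 4 U\right)}{3 - 4 U}$)
$\left(-30285 + 12659\right) + P{\left(-158 \right)} = \left(-30285 + 12659\right) + 8 \left(-158\right) \frac{1}{-3 + 4 \left(-158\right)} \left(-1 - 158\right) = -17626 + 8 \left(-158\right) \frac{1}{-3 - 632} \left(-159\right) = -17626 + 8 \left(-158\right) \frac{1}{-635} \left(-159\right) = -17626 + 8 \left(-158\right) \left(- \frac{1}{635}\right) \left(-159\right) = -17626 - \frac{200976}{635} = - \frac{11393486}{635}$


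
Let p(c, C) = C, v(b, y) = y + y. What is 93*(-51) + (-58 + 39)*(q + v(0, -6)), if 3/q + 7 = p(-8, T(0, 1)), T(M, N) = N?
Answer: -9011/2 ≈ -4505.5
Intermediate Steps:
v(b, y) = 2*y
q = -1/2 (q = 3/(-7 + 1) = 3/(-6) = 3*(-1/6) = -1/2 ≈ -0.50000)
93*(-51) + (-58 + 39)*(q + v(0, -6)) = 93*(-51) + (-58 + 39)*(-1/2 + 2*(-6)) = -4743 - 19*(-1/2 - 12) = -4743 - 19*(-25/2) = -4743 + 475/2 = -9011/2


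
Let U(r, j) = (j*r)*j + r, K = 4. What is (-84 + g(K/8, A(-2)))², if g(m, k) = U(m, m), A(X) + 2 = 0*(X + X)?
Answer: 444889/64 ≈ 6951.4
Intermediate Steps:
A(X) = -2 (A(X) = -2 + 0*(X + X) = -2 + 0*(2*X) = -2 + 0 = -2)
U(r, j) = r + r*j² (U(r, j) = r*j² + r = r + r*j²)
g(m, k) = m*(1 + m²)
(-84 + g(K/8, A(-2)))² = (-84 + (4/8 + (4/8)³))² = (-84 + (4*(⅛) + (4*(⅛))³))² = (-84 + (½ + (½)³))² = (-84 + (½ + ⅛))² = (-84 + 5/8)² = (-667/8)² = 444889/64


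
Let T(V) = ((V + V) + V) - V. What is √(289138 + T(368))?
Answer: √289874 ≈ 538.40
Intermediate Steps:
T(V) = 2*V (T(V) = (2*V + V) - V = 3*V - V = 2*V)
√(289138 + T(368)) = √(289138 + 2*368) = √(289138 + 736) = √289874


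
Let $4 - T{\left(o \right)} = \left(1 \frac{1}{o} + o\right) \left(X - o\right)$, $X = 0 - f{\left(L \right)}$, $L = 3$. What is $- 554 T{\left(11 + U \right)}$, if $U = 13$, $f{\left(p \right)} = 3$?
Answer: $- \frac{1447325}{4} \approx -3.6183 \cdot 10^{5}$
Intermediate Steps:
$X = -3$ ($X = 0 - 3 = -3$)
$T{\left(o \right)} = 4 - \left(-3 - o\right) \left(o + \frac{1}{o}\right)$ ($T{\left(o \right)} = 4 - \left(1 \frac{1}{o} + o\right) \left(-3 - o\right) = 4 - \left(\frac{1}{o} + o\right) \left(-3 - o\right) = 4 - \left(o + \frac{1}{o}\right) \left(-3 - o\right) = 4 - \left(-3 - o\right) \left(o + \frac{1}{o}\right)$)
$- 554 T{\left(11 + U \right)} = - 554 \left(5 + \left(11 + 13\right)^{2} + 3 \left(11 + 13\right) + \frac{3}{11 + 13}\right) = - 554 \left(5 + 24^{2} + 3 \cdot 24 + \frac{3}{24}\right) = - 554 \left(5 + 576 + 72 + 3 \cdot \frac{1}{24}\right) = - 554 \left(5 + 576 + 72 + \frac{1}{8}\right) = \left(-554\right) \frac{5225}{8} = - \frac{1447325}{4}$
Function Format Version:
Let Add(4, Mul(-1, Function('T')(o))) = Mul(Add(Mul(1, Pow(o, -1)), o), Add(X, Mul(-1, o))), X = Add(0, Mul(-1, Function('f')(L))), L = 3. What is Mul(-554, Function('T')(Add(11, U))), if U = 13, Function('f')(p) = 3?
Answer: Rational(-1447325, 4) ≈ -3.6183e+5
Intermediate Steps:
X = -3 (X = Add(0, Mul(-1, 3)) = Add(0, -3) = -3)
Function('T')(o) = Add(4, Mul(-1, Add(-3, Mul(-1, o)), Add(o, Pow(o, -1)))) (Function('T')(o) = Add(4, Mul(-1, Mul(Add(Mul(1, Pow(o, -1)), o), Add(-3, Mul(-1, o))))) = Add(4, Mul(-1, Mul(Add(Pow(o, -1), o), Add(-3, Mul(-1, o))))) = Add(4, Mul(-1, Mul(Add(o, Pow(o, -1)), Add(-3, Mul(-1, o))))) = Add(4, Mul(-1, Mul(Add(-3, Mul(-1, o)), Add(o, Pow(o, -1))))) = Add(4, Mul(-1, Add(-3, Mul(-1, o)), Add(o, Pow(o, -1)))))
Mul(-554, Function('T')(Add(11, U))) = Mul(-554, Add(5, Pow(Add(11, 13), 2), Mul(3, Add(11, 13)), Mul(3, Pow(Add(11, 13), -1)))) = Mul(-554, Add(5, Pow(24, 2), Mul(3, 24), Mul(3, Pow(24, -1)))) = Mul(-554, Add(5, 576, 72, Mul(3, Rational(1, 24)))) = Mul(-554, Add(5, 576, 72, Rational(1, 8))) = Mul(-554, Rational(5225, 8)) = Rational(-1447325, 4)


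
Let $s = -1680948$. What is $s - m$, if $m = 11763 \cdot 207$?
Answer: $-4115889$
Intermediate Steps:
$m = 2434941$
$s - m = -1680948 - 2434941 = -4115889$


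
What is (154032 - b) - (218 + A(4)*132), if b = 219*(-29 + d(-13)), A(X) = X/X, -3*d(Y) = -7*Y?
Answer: 166676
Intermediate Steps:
d(Y) = 7*Y/3 (d(Y) = -(-7)*Y/3 = 7*Y/3)
A(X) = 1
b = -12994 (b = 219*(-29 + (7/3)*(-13)) = 219*(-29 - 91/3) = 219*(-178/3) = -12994)
(154032 - b) - (218 + A(4)*132) = (154032 - 1*(-12994)) - (218 + 1*132) = (154032 + 12994) - (218 + 132) = 167026 - 1*350 = 167026 - 350 = 166676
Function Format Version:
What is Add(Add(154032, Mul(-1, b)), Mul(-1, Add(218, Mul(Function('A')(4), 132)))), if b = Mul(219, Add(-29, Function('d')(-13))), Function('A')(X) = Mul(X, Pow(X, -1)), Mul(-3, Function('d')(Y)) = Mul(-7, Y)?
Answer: 166676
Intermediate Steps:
Function('d')(Y) = Mul(Rational(7, 3), Y) (Function('d')(Y) = Mul(Rational(-1, 3), Mul(-7, Y)) = Mul(Rational(7, 3), Y))
Function('A')(X) = 1
b = -12994 (b = Mul(219, Add(-29, Mul(Rational(7, 3), -13))) = Mul(219, Add(-29, Rational(-91, 3))) = Mul(219, Rational(-178, 3)) = -12994)
Add(Add(154032, Mul(-1, b)), Mul(-1, Add(218, Mul(Function('A')(4), 132)))) = Add(Add(154032, Mul(-1, -12994)), Mul(-1, Add(218, Mul(1, 132)))) = Add(Add(154032, 12994), Mul(-1, Add(218, 132))) = Add(167026, Mul(-1, 350)) = Add(167026, -350) = 166676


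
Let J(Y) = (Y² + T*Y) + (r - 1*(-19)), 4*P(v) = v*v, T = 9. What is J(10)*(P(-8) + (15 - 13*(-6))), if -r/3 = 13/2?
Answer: 41311/2 ≈ 20656.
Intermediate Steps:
r = -39/2 ≈ -19.500
P(v) = v²/4 (P(v) = (v*v)/4 = v²/4)
J(Y) = -½ + Y² + 9*Y (J(Y) = (Y² + 9*Y) + (-39/2 - 1*(-19)) = (Y² + 9*Y) + (-39/2 + 19) = (Y² + 9*Y) - ½ = -½ + Y² + 9*Y)
J(10)*(P(-8) + (15 - 13*(-6))) = (-½ + 10² + 9*10)*((¼)*(-8)² + (15 - 13*(-6))) = (-½ + 100 + 90)*((¼)*64 + (15 + 78)) = 379*(16 + 93)/2 = (379/2)*109 = 41311/2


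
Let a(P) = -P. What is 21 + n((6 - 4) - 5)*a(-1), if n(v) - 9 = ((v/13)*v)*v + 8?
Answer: 467/13 ≈ 35.923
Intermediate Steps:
n(v) = 17 + v**3/13 (n(v) = 9 + (((v/13)*v)*v + 8) = 9 + ((v**2/13)*v + 8) = 9 + (v**3/13 + 8) = 9 + (8 + v**3/13) = 17 + v**3/13)
21 + n((6 - 4) - 5)*a(-1) = 21 + (17 + ((6 - 4) - 5)**3/13)*(-1*(-1)) = 21 + (17 + (2 - 5)**3/13)*1 = 21 + (17 + (1/13)*(-3)**3)*1 = 21 + (17 + (1/13)*(-27))*1 = 21 + (17 - 27/13)*1 = 21 + (194/13)*1 = 21 + 194/13 = 467/13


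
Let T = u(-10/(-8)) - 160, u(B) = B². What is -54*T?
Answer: 68445/8 ≈ 8555.6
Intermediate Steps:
T = -2535/16 (T = (-10/(-8))² - 160 = (-10*(-⅛))² - 160 = (5/4)² - 160 = 25/16 - 160 = -2535/16 ≈ -158.44)
-54*T = -54*(-2535/16) = 68445/8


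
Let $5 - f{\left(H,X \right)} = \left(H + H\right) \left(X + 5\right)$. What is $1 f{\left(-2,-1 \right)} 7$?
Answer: $147$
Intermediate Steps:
$f{\left(H,X \right)} = 5 - 2 H \left(5 + X\right)$ ($f{\left(H,X \right)} = 5 - \left(H + H\right) \left(X + 5\right) = 5 - 2 H \left(5 + X\right)$)
$1 f{\left(-2,-1 \right)} 7 = 1 \left(5 - -20 - \left(-4\right) \left(-1\right)\right) 7 = 1 \left(5 + 20 - 4\right) 7 = 1 \cdot 21 \cdot 7 = 21 \cdot 7 = 147$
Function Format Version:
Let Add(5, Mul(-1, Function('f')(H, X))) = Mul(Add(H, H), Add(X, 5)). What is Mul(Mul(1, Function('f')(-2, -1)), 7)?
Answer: 147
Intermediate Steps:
Function('f')(H, X) = Add(5, Mul(-2, H, Add(5, X))) (Function('f')(H, X) = Add(5, Mul(-1, Mul(Add(H, H), Add(X, 5)))) = Add(5, Mul(-1, Mul(Mul(2, H), Add(5, X)))) = Add(5, Mul(-1, Mul(2, H, Add(5, X)))) = Add(5, Mul(-2, H, Add(5, X))))
Mul(Mul(1, Function('f')(-2, -1)), 7) = Mul(Mul(1, Add(5, Mul(-10, -2), Mul(-2, -2, -1))), 7) = Mul(Mul(1, Add(5, 20, -4)), 7) = Mul(Mul(1, 21), 7) = Mul(21, 7) = 147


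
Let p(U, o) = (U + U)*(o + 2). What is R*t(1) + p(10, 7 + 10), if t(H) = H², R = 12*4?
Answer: 428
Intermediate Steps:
R = 48
p(U, o) = 2*U*(2 + o) (p(U, o) = (2*U)*(2 + o) = 2*U*(2 + o))
R*t(1) + p(10, 7 + 10) = 48*1² + 2*10*(2 + (7 + 10)) = 48*1 + 2*10*(2 + 17) = 48 + 2*10*19 = 48 + 380 = 428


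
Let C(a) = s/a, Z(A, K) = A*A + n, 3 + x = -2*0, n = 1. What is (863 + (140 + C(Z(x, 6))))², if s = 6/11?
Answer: 3043508224/3025 ≈ 1.0061e+6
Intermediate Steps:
s = 6/11 (s = 6*(1/11) = 6/11 ≈ 0.54545)
x = -3 (x = -3 - 2*0 = -3 + 0 = -3)
Z(A, K) = 1 + A² (Z(A, K) = A*A + 1 = A² + 1 = 1 + A²)
C(a) = 6/(11*a)
(863 + (140 + C(Z(x, 6))))² = (863 + (140 + 6/(11*(1 + (-3)²))))² = (863 + (140 + 6/(11*(1 + 9))))² = (863 + (140 + (6/11)/10))² = (863 + (140 + (6/11)*(⅒)))² = (863 + (140 + 3/55))² = (863 + 7703/55)² = (55168/55)² = 3043508224/3025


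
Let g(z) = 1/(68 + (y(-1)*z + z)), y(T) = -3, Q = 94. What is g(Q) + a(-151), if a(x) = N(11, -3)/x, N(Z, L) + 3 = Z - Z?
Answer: 209/18120 ≈ 0.011534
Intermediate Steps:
N(Z, L) = -3 (N(Z, L) = -3 + (Z - Z) = -3 + 0 = -3)
g(z) = 1/(68 - 2*z) (g(z) = 1/(68 + (-3*z + z)) = 1/(68 - 2*z))
a(x) = -3/x
g(Q) + a(-151) = 1/(2*(34 - 1*94)) - 3/(-151) = 1/(2*(34 - 94)) - 3*(-1/151) = (½)/(-60) + 3/151 = (½)*(-1/60) + 3/151 = -1/120 + 3/151 = 209/18120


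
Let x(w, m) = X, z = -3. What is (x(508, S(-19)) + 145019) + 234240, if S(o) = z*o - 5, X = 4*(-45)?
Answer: 379079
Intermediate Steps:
X = -180
S(o) = -5 - 3*o (S(o) = -3*o - 5 = -5 - 3*o)
x(w, m) = -180
(x(508, S(-19)) + 145019) + 234240 = (-180 + 145019) + 234240 = 144839 + 234240 = 379079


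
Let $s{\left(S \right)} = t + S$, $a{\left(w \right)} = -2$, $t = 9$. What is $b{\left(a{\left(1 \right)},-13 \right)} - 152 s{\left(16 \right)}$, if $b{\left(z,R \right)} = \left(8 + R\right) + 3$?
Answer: $-3802$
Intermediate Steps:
$b{\left(z,R \right)} = 11 + R$
$s{\left(S \right)} = 9 + S$
$b{\left(a{\left(1 \right)},-13 \right)} - 152 s{\left(16 \right)} = \left(11 - 13\right) - 152 \left(9 + 16\right) = -2 - 3800 = -3802$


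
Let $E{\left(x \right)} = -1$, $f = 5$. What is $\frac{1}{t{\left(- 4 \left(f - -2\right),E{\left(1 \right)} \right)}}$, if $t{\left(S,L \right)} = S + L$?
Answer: $- \frac{1}{29} \approx -0.034483$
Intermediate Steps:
$t{\left(S,L \right)} = L + S$
$\frac{1}{t{\left(- 4 \left(f - -2\right),E{\left(1 \right)} \right)}} = \frac{1}{-1 - 4 \left(5 - -2\right)} = \frac{1}{-1 - 4 \left(5 + \left(1 + 1\right)\right)} = \frac{1}{-1 - 4 \left(5 + 2\right)} = \frac{1}{-1 - 28} = \frac{1}{-29} = - \frac{1}{29}$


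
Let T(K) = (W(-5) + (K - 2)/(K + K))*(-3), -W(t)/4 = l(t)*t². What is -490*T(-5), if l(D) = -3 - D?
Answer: -292971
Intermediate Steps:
W(t) = -4*t²*(-3 - t) (W(t) = -4*(-3 - t)*t² = -4*t²*(-3 - t))
T(K) = 600 - 3*(-2 + K)/(2*K) (T(K) = (4*(-5)²*(3 - 5) + (K - 2)/(K + K))*(-3) = (4*25*(-2) + (-2 + K)/((2*K)))*(-3) = (-200 + (-2 + K)*(1/(2*K)))*(-3) = (-200 + (-2 + K)/(2*K))*(-3) = 600 - 3*(-2 + K)/(2*K))
-490*T(-5) = -490*(1197/2 + 3/(-5)) = -490*(1197/2 + 3*(-⅕)) = -490*(1197/2 - ⅗) = -490*5979/10 = -292971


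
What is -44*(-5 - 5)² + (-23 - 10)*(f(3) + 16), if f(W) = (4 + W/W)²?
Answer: -5753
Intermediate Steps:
f(W) = 25 (f(W) = (4 + 1)² = 5² = 25)
-44*(-5 - 5)² + (-23 - 10)*(f(3) + 16) = -44*(-5 - 5)² + (-23 - 10)*(25 + 16) = -44*(-10)² - 33*41 = -44*100 - 1353 = -4400 - 1353 = -5753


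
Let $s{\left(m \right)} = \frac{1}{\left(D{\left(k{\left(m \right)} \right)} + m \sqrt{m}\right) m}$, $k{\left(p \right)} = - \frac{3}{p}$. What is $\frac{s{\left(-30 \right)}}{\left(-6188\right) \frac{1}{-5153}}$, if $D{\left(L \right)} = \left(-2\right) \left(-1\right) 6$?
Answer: $- \frac{5153}{419917680} - \frac{5153 i \sqrt{30}}{167967072} \approx -1.2271 \cdot 10^{-5} - 0.00016803 i$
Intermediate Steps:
$D{\left(L \right)} = 12$ ($D{\left(L \right)} = 2 \cdot 6 = 12$)
$s{\left(m \right)} = \frac{1}{m \left(12 + m^{\frac{3}{2}}\right)}$ ($s{\left(m \right)} = \frac{1}{\left(12 + m \sqrt{m}\right) m} = \frac{1}{\left(12 + m^{\frac{3}{2}}\right) m} = \frac{1}{m \left(12 + m^{\frac{3}{2}}\right)}$)
$\frac{s{\left(-30 \right)}}{\left(-6188\right) \frac{1}{-5153}} = \frac{1}{\left(\left(-30\right)^{\frac{5}{2}} + 12 \left(-30\right)\right) \left(- \frac{6188}{-5153}\right)} = \frac{1}{\left(900 i \sqrt{30} - 360\right) \left(\left(-6188\right) \left(- \frac{1}{5153}\right)\right)} = \frac{1}{\left(-360 + 900 i \sqrt{30}\right) \frac{6188}{5153}} = \frac{1}{-360 + 900 i \sqrt{30}} \cdot \frac{5153}{6188} = \frac{5153}{6188 \left(-360 + 900 i \sqrt{30}\right)}$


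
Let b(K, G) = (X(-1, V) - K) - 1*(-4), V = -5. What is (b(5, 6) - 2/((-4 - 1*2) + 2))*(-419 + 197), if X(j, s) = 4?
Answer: -777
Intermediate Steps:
b(K, G) = 8 - K (b(K, G) = (4 - K) - 1*(-4) = (4 - K) + 4 = 8 - K)
(b(5, 6) - 2/((-4 - 1*2) + 2))*(-419 + 197) = ((8 - 1*5) - 2/((-4 - 1*2) + 2))*(-419 + 197) = ((8 - 5) - 2/((-4 - 2) + 2))*(-222) = (3 - 2/(-6 + 2))*(-222) = (3 - 2/(-4))*(-222) = (3 - ¼*(-2))*(-222) = (3 + ½)*(-222) = (7/2)*(-222) = -777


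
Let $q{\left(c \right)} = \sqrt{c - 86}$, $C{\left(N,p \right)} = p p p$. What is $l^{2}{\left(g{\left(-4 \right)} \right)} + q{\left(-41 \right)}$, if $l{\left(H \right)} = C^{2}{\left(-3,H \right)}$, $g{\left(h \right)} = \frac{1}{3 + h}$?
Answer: $1 + i \sqrt{127} \approx 1.0 + 11.269 i$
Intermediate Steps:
$C{\left(N,p \right)} = p^{3}$ ($C{\left(N,p \right)} = p^{2} p = p^{3}$)
$q{\left(c \right)} = \sqrt{-86 + c}$
$l{\left(H \right)} = H^{6}$ ($l{\left(H \right)} = \left(H^{3}\right)^{2} = H^{6}$)
$l^{2}{\left(g{\left(-4 \right)} \right)} + q{\left(-41 \right)} = \left(\left(\frac{1}{3 - 4}\right)^{6}\right)^{2} + \sqrt{-86 - 41} = \left(\left(\frac{1}{-1}\right)^{6}\right)^{2} + \sqrt{-127} = \left(\left(-1\right)^{6}\right)^{2} + i \sqrt{127} = 1^{2} + i \sqrt{127} = 1 + i \sqrt{127}$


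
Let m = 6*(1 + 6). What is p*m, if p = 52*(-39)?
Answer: -85176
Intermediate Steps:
p = -2028
m = 42 (m = 6*7 = 42)
p*m = -2028*42 = -85176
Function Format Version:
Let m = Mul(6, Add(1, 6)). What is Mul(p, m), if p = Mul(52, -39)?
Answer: -85176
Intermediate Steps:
p = -2028
m = 42 (m = Mul(6, 7) = 42)
Mul(p, m) = Mul(-2028, 42) = -85176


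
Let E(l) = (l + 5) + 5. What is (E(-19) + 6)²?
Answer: 9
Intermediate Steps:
E(l) = 10 + l (E(l) = (5 + l) + 5 = 10 + l)
(E(-19) + 6)² = ((10 - 19) + 6)² = (-9 + 6)² = (-3)² = 9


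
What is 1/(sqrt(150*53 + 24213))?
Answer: sqrt(32163)/32163 ≈ 0.0055760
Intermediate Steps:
1/(sqrt(150*53 + 24213)) = 1/(sqrt(7950 + 24213)) = 1/(sqrt(32163)) = sqrt(32163)/32163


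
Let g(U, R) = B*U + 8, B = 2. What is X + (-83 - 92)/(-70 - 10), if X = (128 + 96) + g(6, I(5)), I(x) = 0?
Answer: 3939/16 ≈ 246.19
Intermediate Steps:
g(U, R) = 8 + 2*U (g(U, R) = 2*U + 8 = 8 + 2*U)
X = 244 (X = (128 + 96) + (8 + 2*6) = 224 + (8 + 12) = 224 + 20 = 244)
X + (-83 - 92)/(-70 - 10) = 244 + (-83 - 92)/(-70 - 10) = 244 - 175/(-80) = 244 - 175*(-1/80) = 244 + 35/16 = 3939/16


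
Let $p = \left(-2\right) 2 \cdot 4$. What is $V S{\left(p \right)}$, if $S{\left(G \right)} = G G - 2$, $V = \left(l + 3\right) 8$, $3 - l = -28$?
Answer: $69088$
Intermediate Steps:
$l = 31$ ($l = 3 - -28 = 3 + 28 = 31$)
$V = 272$ ($V = \left(31 + 3\right) 8 = 34 \cdot 8 = 272$)
$p = -16$ ($p = \left(-4\right) 4 = -16$)
$S{\left(G \right)} = -2 + G^{2}$ ($S{\left(G \right)} = G^{2} - 2 = -2 + G^{2}$)
$V S{\left(p \right)} = 272 \left(-2 + \left(-16\right)^{2}\right) = 272 \left(-2 + 256\right) = 272 \cdot 254 = 69088$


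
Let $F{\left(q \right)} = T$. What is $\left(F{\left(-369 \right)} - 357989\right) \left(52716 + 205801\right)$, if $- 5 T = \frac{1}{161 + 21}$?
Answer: $- \frac{12031011537621}{130} \approx -9.2546 \cdot 10^{10}$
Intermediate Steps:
$T = - \frac{1}{910}$ ($T = - \frac{1}{5 \left(161 + 21\right)} = - \frac{1}{5 \cdot 182} = \left(- \frac{1}{5}\right) \frac{1}{182} = - \frac{1}{910} \approx -0.0010989$)
$F{\left(q \right)} = - \frac{1}{910}$
$\left(F{\left(-369 \right)} - 357989\right) \left(52716 + 205801\right) = \left(- \frac{1}{910} - 357989\right) \left(52716 + 205801\right) = \left(- \frac{325769991}{910}\right) 258517 = - \frac{12031011537621}{130}$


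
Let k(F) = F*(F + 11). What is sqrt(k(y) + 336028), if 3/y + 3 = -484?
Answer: sqrt(79695408670)/487 ≈ 579.68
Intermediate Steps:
y = -3/487 (y = 3/(-3 - 484) = 3/(-487) = 3*(-1/487) = -3/487 ≈ -0.0061602)
k(F) = F*(11 + F)
sqrt(k(y) + 336028) = sqrt(-3*(11 - 3/487)/487 + 336028) = sqrt(-3/487*5354/487 + 336028) = sqrt(-16062/237169 + 336028) = sqrt(79695408670/237169) = sqrt(79695408670)/487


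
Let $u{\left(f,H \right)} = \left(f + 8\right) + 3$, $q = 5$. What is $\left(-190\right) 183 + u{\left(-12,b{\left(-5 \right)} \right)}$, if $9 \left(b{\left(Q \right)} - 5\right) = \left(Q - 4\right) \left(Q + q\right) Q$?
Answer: $-34771$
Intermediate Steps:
$b{\left(Q \right)} = 5 + \frac{Q \left(-4 + Q\right) \left(5 + Q\right)}{9}$ ($b{\left(Q \right)} = 5 + \frac{\left(Q - 4\right) \left(Q + 5\right) Q}{9} = 5 + \frac{\left(-4 + Q\right) \left(5 + Q\right) Q}{9} = 5 + \frac{Q \left(-4 + Q\right) \left(5 + Q\right)}{9}$)
$u{\left(f,H \right)} = 11 + f$ ($u{\left(f,H \right)} = \left(8 + f\right) + 3 = 11 + f$)
$\left(-190\right) 183 + u{\left(-12,b{\left(-5 \right)} \right)} = \left(-190\right) 183 + \left(11 - 12\right) = -34770 - 1 = -34771$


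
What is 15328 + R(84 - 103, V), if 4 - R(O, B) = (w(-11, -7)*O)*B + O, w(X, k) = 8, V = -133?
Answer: -4865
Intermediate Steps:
R(O, B) = 4 - O - 8*B*O (R(O, B) = 4 - ((8*O)*B + O) = 4 - (8*B*O + O) = 4 - (O + 8*B*O) = 4 + (-O - 8*B*O) = 4 - O - 8*B*O)
15328 + R(84 - 103, V) = 15328 + (4 - (84 - 103) - 8*(-133)*(84 - 103)) = 15328 + (4 - 1*(-19) - 8*(-133)*(-19)) = 15328 + (4 + 19 - 20216) = 15328 - 20193 = -4865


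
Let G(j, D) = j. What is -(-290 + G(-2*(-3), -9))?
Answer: 284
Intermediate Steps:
-(-290 + G(-2*(-3), -9)) = -(-290 - 2*(-3)) = -(-290 + 6) = -1*(-284) = 284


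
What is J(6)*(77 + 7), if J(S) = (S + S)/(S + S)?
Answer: 84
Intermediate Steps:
J(S) = 1 (J(S) = (2*S)/((2*S)) = (2*S)*(1/(2*S)) = 1)
J(6)*(77 + 7) = 1*(77 + 7) = 1*84 = 84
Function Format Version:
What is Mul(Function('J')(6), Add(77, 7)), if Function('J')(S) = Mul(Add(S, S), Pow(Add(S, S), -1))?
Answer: 84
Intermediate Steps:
Function('J')(S) = 1 (Function('J')(S) = Mul(Mul(2, S), Pow(Mul(2, S), -1)) = Mul(Mul(2, S), Mul(Rational(1, 2), Pow(S, -1))) = 1)
Mul(Function('J')(6), Add(77, 7)) = Mul(1, Add(77, 7)) = Mul(1, 84) = 84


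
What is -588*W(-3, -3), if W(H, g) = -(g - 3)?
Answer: -3528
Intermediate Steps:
W(H, g) = 3 - g (W(H, g) = -(-3 + g) = 3 - g)
-588*W(-3, -3) = -588*(3 - 1*(-3)) = -588*(3 + 3) = -588*6 = -3528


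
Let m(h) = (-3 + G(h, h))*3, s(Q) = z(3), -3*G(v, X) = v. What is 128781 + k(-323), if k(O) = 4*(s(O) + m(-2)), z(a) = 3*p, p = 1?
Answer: 128765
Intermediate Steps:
z(a) = 3 (z(a) = 3*1 = 3)
G(v, X) = -v/3
s(Q) = 3
m(h) = -9 - h (m(h) = (-3 - h/3)*3 = -9 - h)
k(O) = -16 (k(O) = 4*(3 + (-9 - 1*(-2))) = 4*(3 + (-9 + 2)) = 4*(3 - 7) = 4*(-4) = -16)
128781 + k(-323) = 128781 - 16 = 128765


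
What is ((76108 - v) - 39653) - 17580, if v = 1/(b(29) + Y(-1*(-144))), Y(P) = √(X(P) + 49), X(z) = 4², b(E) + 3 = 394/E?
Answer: 747139097/39584 + 841*√65/39584 ≈ 18875.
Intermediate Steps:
b(E) = -3 + 394/E
X(z) = 16
Y(P) = √65 (Y(P) = √(16 + 49) = √65)
v = 1/(307/29 + √65) (v = 1/((-3 + 394/29) + √65) = 1/(307/29 + √65) ≈ 0.053624)
((76108 - v) - 39653) - 17580 = ((76108 - (8903/39584 - 841*√65/39584)) - 39653) - 17580 = ((76108 + (-8903/39584 + 841*√65/39584)) - 39653) - 17580 = ((3012650169/39584 + 841*√65/39584) - 39653) - 17580 = (1443025817/39584 + 841*√65/39584) - 17580 = 747139097/39584 + 841*√65/39584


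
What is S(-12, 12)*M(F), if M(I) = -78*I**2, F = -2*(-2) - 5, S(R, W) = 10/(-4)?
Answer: 195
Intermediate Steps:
S(R, W) = -5/2 (S(R, W) = 10*(-1/4) = -5/2)
F = -1 (F = 4 - 5 = -1)
S(-12, 12)*M(F) = -(-195)*(-1)**2 = -(-195) = -5/2*(-78) = 195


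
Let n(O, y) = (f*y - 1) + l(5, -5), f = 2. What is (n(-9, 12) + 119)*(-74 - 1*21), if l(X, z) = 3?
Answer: -13775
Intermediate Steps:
n(O, y) = 2 + 2*y (n(O, y) = (2*y - 1) + 3 = (-1 + 2*y) + 3 = 2 + 2*y)
(n(-9, 12) + 119)*(-74 - 1*21) = ((2 + 2*12) + 119)*(-74 - 1*21) = ((2 + 24) + 119)*(-74 - 21) = (26 + 119)*(-95) = 145*(-95) = -13775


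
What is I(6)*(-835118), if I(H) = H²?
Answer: -30064248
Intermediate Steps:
I(6)*(-835118) = 6²*(-835118) = 36*(-835118) = -30064248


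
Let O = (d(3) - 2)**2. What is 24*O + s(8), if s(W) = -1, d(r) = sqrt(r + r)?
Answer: 239 - 96*sqrt(6) ≈ 3.8490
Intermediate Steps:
d(r) = sqrt(2)*sqrt(r) (d(r) = sqrt(2*r) = sqrt(2)*sqrt(r))
O = (-2 + sqrt(6))**2 (O = (sqrt(2)*sqrt(3) - 2)**2 = (sqrt(6) - 2)**2 = (-2 + sqrt(6))**2 ≈ 0.20204)
24*O + s(8) = 24*(2 - sqrt(6))**2 - 1 = -1 + 24*(2 - sqrt(6))**2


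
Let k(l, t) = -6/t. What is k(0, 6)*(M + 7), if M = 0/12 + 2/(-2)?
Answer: -6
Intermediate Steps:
M = -1 (M = 0*(1/12) + 2*(-½) = 0 - 1 = -1)
k(0, 6)*(M + 7) = (-6/6)*(-1 + 7) = -6*⅙*6 = -1*6 = -6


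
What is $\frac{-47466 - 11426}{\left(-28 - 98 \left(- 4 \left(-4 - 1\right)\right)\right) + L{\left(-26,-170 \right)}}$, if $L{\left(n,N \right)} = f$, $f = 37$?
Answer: $\frac{58892}{1951} \approx 30.186$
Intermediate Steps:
$L{\left(n,N \right)} = 37$
$\frac{-47466 - 11426}{\left(-28 - 98 \left(- 4 \left(-4 - 1\right)\right)\right) + L{\left(-26,-170 \right)}} = \frac{-47466 - 11426}{\left(-28 - 98 \left(- 4 \left(-4 - 1\right)\right)\right) + 37} = - \frac{58892}{\left(-28 - 98 \left(\left(-4\right) \left(-5\right)\right)\right) + 37} = - \frac{58892}{\left(-28 - 1960\right) + 37} = - \frac{58892}{-1988 + 37} = - \frac{58892}{-1951} = \left(-58892\right) \left(- \frac{1}{1951}\right) = \frac{58892}{1951}$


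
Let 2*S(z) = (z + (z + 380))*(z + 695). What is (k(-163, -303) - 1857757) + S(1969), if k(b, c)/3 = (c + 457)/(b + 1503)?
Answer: 2608858961/670 ≈ 3.8938e+6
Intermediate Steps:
S(z) = (380 + 2*z)*(695 + z)/2 (S(z) = ((z + (z + 380))*(z + 695))/2 = ((z + (380 + z))*(695 + z))/2 = ((380 + 2*z)*(695 + z))/2 = (380 + 2*z)*(695 + z)/2)
k(b, c) = 3*(457 + c)/(1503 + b) (k(b, c) = 3*((c + 457)/(b + 1503)) = 3*((457 + c)/(1503 + b)) = 3*(457 + c)/(1503 + b))
(k(-163, -303) - 1857757) + S(1969) = (3*(457 - 303)/(1503 - 163) - 1857757) + (132050 + 1969**2 + 885*1969) = (3*154/1340 - 1857757) + (132050 + 3876961 + 1742565) = (3*(1/1340)*154 - 1857757) + 5751576 = (231/670 - 1857757) + 5751576 = -1244696959/670 + 5751576 = 2608858961/670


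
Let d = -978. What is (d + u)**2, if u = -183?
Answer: 1347921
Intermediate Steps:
(d + u)**2 = (-978 - 183)**2 = (-1161)**2 = 1347921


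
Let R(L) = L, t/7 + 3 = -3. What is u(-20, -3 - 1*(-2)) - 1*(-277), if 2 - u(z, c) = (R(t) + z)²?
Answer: -3565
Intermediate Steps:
t = -42 (t = -21 + 7*(-3) = -21 - 21 = -42)
u(z, c) = 2 - (-42 + z)²
u(-20, -3 - 1*(-2)) - 1*(-277) = (2 - (-42 - 20)²) - 1*(-277) = (2 - 1*(-62)²) + 277 = (2 - 1*3844) + 277 = (2 - 3844) + 277 = -3842 + 277 = -3565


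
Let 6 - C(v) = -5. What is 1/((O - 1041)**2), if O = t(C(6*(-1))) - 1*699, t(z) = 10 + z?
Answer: 1/2954961 ≈ 3.3841e-7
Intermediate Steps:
C(v) = 11 (C(v) = 6 - 1*(-5) = 6 + 5 = 11)
O = -678 (O = (10 + 11) - 1*699 = 21 - 699 = -678)
1/((O - 1041)**2) = 1/((-678 - 1041)**2) = 1/((-1719)**2) = 1/2954961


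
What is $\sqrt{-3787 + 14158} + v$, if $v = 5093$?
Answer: $5093 + \sqrt{10371} \approx 5194.8$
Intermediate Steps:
$\sqrt{-3787 + 14158} + v = \sqrt{-3787 + 14158} + 5093 = \sqrt{10371} + 5093 = 5093 + \sqrt{10371}$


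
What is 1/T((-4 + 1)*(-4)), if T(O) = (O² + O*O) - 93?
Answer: 1/195 ≈ 0.0051282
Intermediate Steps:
T(O) = -93 + 2*O² (T(O) = (O² + O²) - 93 = 2*O² - 93 = -93 + 2*O²)
1/T((-4 + 1)*(-4)) = 1/(-93 + 2*((-4 + 1)*(-4))²) = 1/(-93 + 2*(-3*(-4))²) = 1/(-93 + 2*12²) = 1/(-93 + 2*144) = 1/(-93 + 288) = 1/195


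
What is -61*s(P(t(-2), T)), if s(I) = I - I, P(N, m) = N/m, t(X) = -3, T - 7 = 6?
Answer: 0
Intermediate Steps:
T = 13 (T = 7 + 6 = 13)
s(I) = 0
-61*s(P(t(-2), T)) = -61*0 = 0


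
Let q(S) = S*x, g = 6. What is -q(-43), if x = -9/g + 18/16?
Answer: -129/8 ≈ -16.125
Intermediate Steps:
x = -3/8 (x = -9/6 + 18/16 = -9*1/6 + 18*(1/16) = -3/2 + 9/8 = -3/8 ≈ -0.37500)
q(S) = -3*S/8 (q(S) = S*(-3/8) = -3*S/8)
-q(-43) = -(-3)*(-43)/8 = -1*129/8 = -129/8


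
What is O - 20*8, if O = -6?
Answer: -166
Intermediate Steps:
O - 20*8 = -6 - 20*8 = -6 - 160 = -166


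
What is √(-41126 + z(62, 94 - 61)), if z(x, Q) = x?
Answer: 2*I*√10266 ≈ 202.64*I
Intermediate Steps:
√(-41126 + z(62, 94 - 61)) = √(-41126 + 62) = √(-41064) = 2*I*√10266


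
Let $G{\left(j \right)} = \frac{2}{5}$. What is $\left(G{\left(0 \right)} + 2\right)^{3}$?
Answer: $\frac{1728}{125} \approx 13.824$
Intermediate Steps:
$G{\left(j \right)} = \frac{2}{5}$ ($G{\left(j \right)} = 2 \cdot \frac{1}{5} = \frac{2}{5}$)
$\left(G{\left(0 \right)} + 2\right)^{3} = \left(\frac{2}{5} + 2\right)^{3} = \left(\frac{12}{5}\right)^{3} = \frac{1728}{125}$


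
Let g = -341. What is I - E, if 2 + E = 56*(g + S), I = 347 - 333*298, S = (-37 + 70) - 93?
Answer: -76429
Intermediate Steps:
S = -60 (S = 33 - 93 = -60)
I = -98887 (I = 347 - 99234 = -98887)
E = -22458 (E = -2 + 56*(-341 - 60) = -2 + 56*(-401) = -2 - 22456 = -22458)
I - E = -98887 - 1*(-22458) = -98887 + 22458 = -76429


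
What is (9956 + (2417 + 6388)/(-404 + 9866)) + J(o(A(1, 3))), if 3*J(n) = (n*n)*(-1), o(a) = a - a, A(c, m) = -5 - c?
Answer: 31404159/3154 ≈ 9956.9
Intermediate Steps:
o(a) = 0
J(n) = -n**2/3 (J(n) = ((n*n)*(-1))/3 = (n**2*(-1))/3 = (-n**2)/3 = -n**2/3)
(9956 + (2417 + 6388)/(-404 + 9866)) + J(o(A(1, 3))) = (9956 + (2417 + 6388)/(-404 + 9866)) - 1/3*0**2 = (9956 + 8805/9462) - 1/3*0 = (9956 + 8805*(1/9462)) + 0 = (9956 + 2935/3154) + 0 = 31404159/3154 + 0 = 31404159/3154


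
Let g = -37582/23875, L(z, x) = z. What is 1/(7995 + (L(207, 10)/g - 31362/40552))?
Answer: 16565492/130249894413 ≈ 0.00012718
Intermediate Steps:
g = -37582/23875 (g = -37582*1/23875 = -37582/23875 ≈ -1.5741)
1/(7995 + (L(207, 10)/g - 31362/40552)) = 1/(7995 + (207/(-37582/23875) - 31362/40552)) = 1/(7995 + (207*(-23875/37582) - 31362*1/40552)) = 1/(7995 + (-214875/1634 - 15681/20276)) = 1/(7995 - 2191214127/16565492) = 1/(130249894413/16565492) = 16565492/130249894413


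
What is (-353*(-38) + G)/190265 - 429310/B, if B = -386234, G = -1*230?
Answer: 43387388103/36743406005 ≈ 1.1808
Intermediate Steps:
G = -230
(-353*(-38) + G)/190265 - 429310/B = (-353*(-38) - 230)/190265 - 429310/(-386234) = (13414 - 230)*(1/190265) - 429310*(-1/386234) = 13184*(1/190265) + 214655/193117 = 13184/190265 + 214655/193117 = 43387388103/36743406005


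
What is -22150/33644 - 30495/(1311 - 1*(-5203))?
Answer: -146282360/27394627 ≈ -5.3398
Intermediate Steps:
-22150/33644 - 30495/(1311 - 1*(-5203)) = -22150*1/33644 - 30495/(1311 + 5203) = -11075/16822 - 30495/6514 = -146282360/27394627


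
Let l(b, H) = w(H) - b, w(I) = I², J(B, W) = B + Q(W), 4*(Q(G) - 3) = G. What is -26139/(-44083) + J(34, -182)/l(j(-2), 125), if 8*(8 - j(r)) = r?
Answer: 1631326091/2753732761 ≈ 0.59241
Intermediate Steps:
Q(G) = 3 + G/4
J(B, W) = 3 + B + W/4 (J(B, W) = B + (3 + W/4) = 3 + B + W/4)
j(r) = 8 - r/8
l(b, H) = H² - b
-26139/(-44083) + J(34, -182)/l(j(-2), 125) = -26139/(-44083) + (3 + 34 + (¼)*(-182))/(125² - (8 - ⅛*(-2))) = -26139*(-1/44083) + (3 + 34 - 91/2)/(15625 - (8 + ¼)) = 26139/44083 - 17/(2*(15625 - 1*33/4)) = 26139/44083 - 17/(2*(15625 - 33/4)) = 26139/44083 - 17/(2*62467/4) = 26139/44083 - 17/2*4/62467 = 26139/44083 - 34/62467 = 1631326091/2753732761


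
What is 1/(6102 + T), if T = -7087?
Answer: -1/985 ≈ -0.0010152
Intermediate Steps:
1/(6102 + T) = 1/(6102 - 7087) = 1/(-985) = -1/985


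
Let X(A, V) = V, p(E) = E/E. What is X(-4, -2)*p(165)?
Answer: -2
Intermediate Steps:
p(E) = 1
X(-4, -2)*p(165) = -2*1 = -2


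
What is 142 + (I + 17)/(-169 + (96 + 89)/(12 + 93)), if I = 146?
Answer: 495281/3512 ≈ 141.03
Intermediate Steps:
142 + (I + 17)/(-169 + (96 + 89)/(12 + 93)) = 142 + (146 + 17)/(-169 + (96 + 89)/(12 + 93)) = 142 + 163/(-169 + 185/105) = 142 + 163/(-169 + 185*(1/105)) = 142 + 163/(-169 + 37/21) = 142 + 163/(-3512/21) = 142 + 163*(-21/3512) = 142 - 3423/3512 = 495281/3512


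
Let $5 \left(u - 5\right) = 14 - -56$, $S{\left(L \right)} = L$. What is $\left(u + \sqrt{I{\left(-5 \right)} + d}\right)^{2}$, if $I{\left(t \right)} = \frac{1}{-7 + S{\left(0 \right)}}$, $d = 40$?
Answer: $\frac{2806}{7} + \frac{114 \sqrt{217}}{7} \approx 640.76$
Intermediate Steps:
$I{\left(t \right)} = - \frac{1}{7}$ ($I{\left(t \right)} = \frac{1}{-7 + 0} = \frac{1}{-7} = - \frac{1}{7}$)
$u = 19$ ($u = 5 + \frac{14 - -56}{5} = 5 + \frac{14 + 56}{5} = 5 + \frac{1}{5} \cdot 70 = 5 + 14 = 19$)
$\left(u + \sqrt{I{\left(-5 \right)} + d}\right)^{2} = \left(19 + \sqrt{- \frac{1}{7} + 40}\right)^{2} = \left(19 + \sqrt{\frac{279}{7}}\right)^{2} = \left(19 + \frac{3 \sqrt{217}}{7}\right)^{2}$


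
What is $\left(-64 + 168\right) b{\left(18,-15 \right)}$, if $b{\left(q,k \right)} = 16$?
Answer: $1664$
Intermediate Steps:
$\left(-64 + 168\right) b{\left(18,-15 \right)} = \left(-64 + 168\right) 16 = 104 \cdot 16 = 1664$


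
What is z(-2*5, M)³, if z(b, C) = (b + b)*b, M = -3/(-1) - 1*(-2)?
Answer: 8000000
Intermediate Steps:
M = 5 (M = -3*(-1) + 2 = 3 + 2 = 5)
z(b, C) = 2*b² (z(b, C) = (2*b)*b = 2*b²)
z(-2*5, M)³ = (2*(-2*5)²)³ = (2*(-10)²)³ = (2*100)³ = 200³ = 8000000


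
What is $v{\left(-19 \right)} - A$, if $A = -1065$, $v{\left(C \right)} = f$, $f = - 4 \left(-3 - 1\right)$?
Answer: $1081$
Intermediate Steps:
$f = 16$ ($f = \left(-4\right) \left(-4\right) = 16$)
$v{\left(C \right)} = 16$
$v{\left(-19 \right)} - A = 16 - -1065 = 16 + 1065 = 1081$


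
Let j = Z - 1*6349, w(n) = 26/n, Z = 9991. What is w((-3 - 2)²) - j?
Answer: -91024/25 ≈ -3641.0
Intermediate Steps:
j = 3642 (j = 9991 - 1*6349 = 9991 - 6349 = 3642)
w((-3 - 2)²) - j = 26/((-3 - 2)²) - 1*3642 = 26/((-5)²) - 3642 = 26/25 - 3642 = -91024/25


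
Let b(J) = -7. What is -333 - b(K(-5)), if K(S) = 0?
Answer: -326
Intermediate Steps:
-333 - b(K(-5)) = -333 - 1*(-7) = -333 + 7 = -326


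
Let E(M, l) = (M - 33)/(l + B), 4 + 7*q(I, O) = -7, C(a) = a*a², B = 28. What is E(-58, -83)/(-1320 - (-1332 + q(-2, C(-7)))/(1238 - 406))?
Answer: -529984/422308975 ≈ -0.0012550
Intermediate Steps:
C(a) = a³
q(I, O) = -11/7 (q(I, O) = -4/7 + (⅐)*(-7) = -4/7 - 1 = -11/7)
E(M, l) = (-33 + M)/(28 + l) (E(M, l) = (M - 33)/(l + 28) = (-33 + M)/(28 + l))
E(-58, -83)/(-1320 - (-1332 + q(-2, C(-7)))/(1238 - 406)) = ((-33 - 58)/(28 - 83))/(-1320 - (-1332 - 11/7)/(1238 - 406)) = (-91/(-55))/(-1320 - (-9335)/(7*832)) = (-1/55*(-91))/(-1320 - (-9335)/(7*832)) = 91/(55*(-1320 - 1*(-9335/5824))) = 91/(55*(-1320 + 9335/5824)) = 91/(55*(-7678345/5824)) = (91/55)*(-5824/7678345) = -529984/422308975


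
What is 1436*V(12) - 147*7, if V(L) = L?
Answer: 16203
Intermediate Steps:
1436*V(12) - 147*7 = 1436*12 - 147*7 = 17232 - 1029 = 16203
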